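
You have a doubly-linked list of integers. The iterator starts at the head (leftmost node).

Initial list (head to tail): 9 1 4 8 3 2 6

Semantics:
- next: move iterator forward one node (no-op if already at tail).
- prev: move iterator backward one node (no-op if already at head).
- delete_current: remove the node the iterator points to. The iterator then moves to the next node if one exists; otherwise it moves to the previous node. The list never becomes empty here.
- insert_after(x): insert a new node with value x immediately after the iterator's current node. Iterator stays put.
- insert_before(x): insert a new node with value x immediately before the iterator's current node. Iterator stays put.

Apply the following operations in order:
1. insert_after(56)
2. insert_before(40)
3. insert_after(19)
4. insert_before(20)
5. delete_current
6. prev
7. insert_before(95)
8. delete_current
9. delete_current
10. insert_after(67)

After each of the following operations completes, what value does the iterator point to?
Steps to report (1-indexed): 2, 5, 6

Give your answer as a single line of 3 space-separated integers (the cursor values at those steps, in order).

After 1 (insert_after(56)): list=[9, 56, 1, 4, 8, 3, 2, 6] cursor@9
After 2 (insert_before(40)): list=[40, 9, 56, 1, 4, 8, 3, 2, 6] cursor@9
After 3 (insert_after(19)): list=[40, 9, 19, 56, 1, 4, 8, 3, 2, 6] cursor@9
After 4 (insert_before(20)): list=[40, 20, 9, 19, 56, 1, 4, 8, 3, 2, 6] cursor@9
After 5 (delete_current): list=[40, 20, 19, 56, 1, 4, 8, 3, 2, 6] cursor@19
After 6 (prev): list=[40, 20, 19, 56, 1, 4, 8, 3, 2, 6] cursor@20
After 7 (insert_before(95)): list=[40, 95, 20, 19, 56, 1, 4, 8, 3, 2, 6] cursor@20
After 8 (delete_current): list=[40, 95, 19, 56, 1, 4, 8, 3, 2, 6] cursor@19
After 9 (delete_current): list=[40, 95, 56, 1, 4, 8, 3, 2, 6] cursor@56
After 10 (insert_after(67)): list=[40, 95, 56, 67, 1, 4, 8, 3, 2, 6] cursor@56

Answer: 9 19 20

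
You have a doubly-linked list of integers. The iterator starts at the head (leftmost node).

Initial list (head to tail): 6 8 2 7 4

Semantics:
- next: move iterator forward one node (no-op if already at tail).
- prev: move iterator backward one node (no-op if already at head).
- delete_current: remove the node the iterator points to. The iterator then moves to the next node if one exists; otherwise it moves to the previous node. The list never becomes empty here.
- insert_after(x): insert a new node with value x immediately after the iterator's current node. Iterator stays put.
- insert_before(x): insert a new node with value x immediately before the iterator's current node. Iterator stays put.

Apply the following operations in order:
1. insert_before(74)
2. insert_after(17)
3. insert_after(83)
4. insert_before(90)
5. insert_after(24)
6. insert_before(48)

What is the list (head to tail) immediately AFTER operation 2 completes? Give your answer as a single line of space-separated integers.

After 1 (insert_before(74)): list=[74, 6, 8, 2, 7, 4] cursor@6
After 2 (insert_after(17)): list=[74, 6, 17, 8, 2, 7, 4] cursor@6

Answer: 74 6 17 8 2 7 4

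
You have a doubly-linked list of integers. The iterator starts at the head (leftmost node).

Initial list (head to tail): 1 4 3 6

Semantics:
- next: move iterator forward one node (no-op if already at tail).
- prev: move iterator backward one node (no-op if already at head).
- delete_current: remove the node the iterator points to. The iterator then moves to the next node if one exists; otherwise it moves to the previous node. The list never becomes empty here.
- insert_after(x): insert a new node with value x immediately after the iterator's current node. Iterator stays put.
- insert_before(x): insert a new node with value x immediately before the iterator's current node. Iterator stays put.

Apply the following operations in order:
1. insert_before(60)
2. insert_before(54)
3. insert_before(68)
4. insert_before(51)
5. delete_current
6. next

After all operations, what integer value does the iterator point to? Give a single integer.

Answer: 3

Derivation:
After 1 (insert_before(60)): list=[60, 1, 4, 3, 6] cursor@1
After 2 (insert_before(54)): list=[60, 54, 1, 4, 3, 6] cursor@1
After 3 (insert_before(68)): list=[60, 54, 68, 1, 4, 3, 6] cursor@1
After 4 (insert_before(51)): list=[60, 54, 68, 51, 1, 4, 3, 6] cursor@1
After 5 (delete_current): list=[60, 54, 68, 51, 4, 3, 6] cursor@4
After 6 (next): list=[60, 54, 68, 51, 4, 3, 6] cursor@3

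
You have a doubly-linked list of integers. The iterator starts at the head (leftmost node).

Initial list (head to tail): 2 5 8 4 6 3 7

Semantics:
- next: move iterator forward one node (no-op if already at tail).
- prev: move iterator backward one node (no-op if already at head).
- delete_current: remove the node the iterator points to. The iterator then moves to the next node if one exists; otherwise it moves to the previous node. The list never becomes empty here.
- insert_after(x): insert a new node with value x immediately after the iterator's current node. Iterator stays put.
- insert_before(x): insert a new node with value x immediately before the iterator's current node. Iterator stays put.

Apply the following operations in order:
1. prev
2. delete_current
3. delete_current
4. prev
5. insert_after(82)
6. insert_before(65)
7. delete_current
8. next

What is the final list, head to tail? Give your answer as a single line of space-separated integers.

Answer: 65 82 4 6 3 7

Derivation:
After 1 (prev): list=[2, 5, 8, 4, 6, 3, 7] cursor@2
After 2 (delete_current): list=[5, 8, 4, 6, 3, 7] cursor@5
After 3 (delete_current): list=[8, 4, 6, 3, 7] cursor@8
After 4 (prev): list=[8, 4, 6, 3, 7] cursor@8
After 5 (insert_after(82)): list=[8, 82, 4, 6, 3, 7] cursor@8
After 6 (insert_before(65)): list=[65, 8, 82, 4, 6, 3, 7] cursor@8
After 7 (delete_current): list=[65, 82, 4, 6, 3, 7] cursor@82
After 8 (next): list=[65, 82, 4, 6, 3, 7] cursor@4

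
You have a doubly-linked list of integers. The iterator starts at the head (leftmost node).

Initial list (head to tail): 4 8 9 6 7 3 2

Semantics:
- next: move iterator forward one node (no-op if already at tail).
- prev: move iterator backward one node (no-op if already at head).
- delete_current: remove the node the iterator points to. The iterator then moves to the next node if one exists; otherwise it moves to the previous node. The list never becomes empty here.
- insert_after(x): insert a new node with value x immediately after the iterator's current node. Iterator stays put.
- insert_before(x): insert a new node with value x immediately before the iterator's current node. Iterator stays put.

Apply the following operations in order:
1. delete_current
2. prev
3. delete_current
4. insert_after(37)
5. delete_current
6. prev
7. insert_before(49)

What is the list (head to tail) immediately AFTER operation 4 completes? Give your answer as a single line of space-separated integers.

Answer: 9 37 6 7 3 2

Derivation:
After 1 (delete_current): list=[8, 9, 6, 7, 3, 2] cursor@8
After 2 (prev): list=[8, 9, 6, 7, 3, 2] cursor@8
After 3 (delete_current): list=[9, 6, 7, 3, 2] cursor@9
After 4 (insert_after(37)): list=[9, 37, 6, 7, 3, 2] cursor@9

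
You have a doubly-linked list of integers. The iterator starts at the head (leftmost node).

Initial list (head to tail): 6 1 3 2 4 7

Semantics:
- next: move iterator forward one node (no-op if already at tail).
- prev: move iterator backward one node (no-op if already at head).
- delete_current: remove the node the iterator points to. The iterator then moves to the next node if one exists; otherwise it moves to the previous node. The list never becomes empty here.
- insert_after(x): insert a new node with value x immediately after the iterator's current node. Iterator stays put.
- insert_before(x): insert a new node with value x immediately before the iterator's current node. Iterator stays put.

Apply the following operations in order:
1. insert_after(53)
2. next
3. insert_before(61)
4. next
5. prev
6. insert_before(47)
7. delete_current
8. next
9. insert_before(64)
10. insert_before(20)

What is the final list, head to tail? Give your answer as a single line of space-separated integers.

After 1 (insert_after(53)): list=[6, 53, 1, 3, 2, 4, 7] cursor@6
After 2 (next): list=[6, 53, 1, 3, 2, 4, 7] cursor@53
After 3 (insert_before(61)): list=[6, 61, 53, 1, 3, 2, 4, 7] cursor@53
After 4 (next): list=[6, 61, 53, 1, 3, 2, 4, 7] cursor@1
After 5 (prev): list=[6, 61, 53, 1, 3, 2, 4, 7] cursor@53
After 6 (insert_before(47)): list=[6, 61, 47, 53, 1, 3, 2, 4, 7] cursor@53
After 7 (delete_current): list=[6, 61, 47, 1, 3, 2, 4, 7] cursor@1
After 8 (next): list=[6, 61, 47, 1, 3, 2, 4, 7] cursor@3
After 9 (insert_before(64)): list=[6, 61, 47, 1, 64, 3, 2, 4, 7] cursor@3
After 10 (insert_before(20)): list=[6, 61, 47, 1, 64, 20, 3, 2, 4, 7] cursor@3

Answer: 6 61 47 1 64 20 3 2 4 7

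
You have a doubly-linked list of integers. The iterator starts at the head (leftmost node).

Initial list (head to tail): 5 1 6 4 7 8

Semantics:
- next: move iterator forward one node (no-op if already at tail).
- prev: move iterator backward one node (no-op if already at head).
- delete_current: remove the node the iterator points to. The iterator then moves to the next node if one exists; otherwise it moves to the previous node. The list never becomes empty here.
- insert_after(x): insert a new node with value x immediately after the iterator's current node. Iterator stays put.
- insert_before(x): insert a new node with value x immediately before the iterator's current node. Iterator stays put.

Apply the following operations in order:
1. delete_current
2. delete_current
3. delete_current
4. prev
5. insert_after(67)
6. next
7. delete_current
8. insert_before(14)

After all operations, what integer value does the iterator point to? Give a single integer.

After 1 (delete_current): list=[1, 6, 4, 7, 8] cursor@1
After 2 (delete_current): list=[6, 4, 7, 8] cursor@6
After 3 (delete_current): list=[4, 7, 8] cursor@4
After 4 (prev): list=[4, 7, 8] cursor@4
After 5 (insert_after(67)): list=[4, 67, 7, 8] cursor@4
After 6 (next): list=[4, 67, 7, 8] cursor@67
After 7 (delete_current): list=[4, 7, 8] cursor@7
After 8 (insert_before(14)): list=[4, 14, 7, 8] cursor@7

Answer: 7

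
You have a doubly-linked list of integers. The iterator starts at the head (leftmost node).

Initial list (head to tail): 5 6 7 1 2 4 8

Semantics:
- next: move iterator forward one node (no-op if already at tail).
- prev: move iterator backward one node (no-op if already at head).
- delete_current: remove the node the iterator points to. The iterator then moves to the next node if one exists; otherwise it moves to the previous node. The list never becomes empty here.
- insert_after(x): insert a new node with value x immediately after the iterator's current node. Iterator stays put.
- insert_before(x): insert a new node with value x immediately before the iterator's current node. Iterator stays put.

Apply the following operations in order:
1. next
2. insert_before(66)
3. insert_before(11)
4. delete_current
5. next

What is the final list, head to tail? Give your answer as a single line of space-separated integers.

Answer: 5 66 11 7 1 2 4 8

Derivation:
After 1 (next): list=[5, 6, 7, 1, 2, 4, 8] cursor@6
After 2 (insert_before(66)): list=[5, 66, 6, 7, 1, 2, 4, 8] cursor@6
After 3 (insert_before(11)): list=[5, 66, 11, 6, 7, 1, 2, 4, 8] cursor@6
After 4 (delete_current): list=[5, 66, 11, 7, 1, 2, 4, 8] cursor@7
After 5 (next): list=[5, 66, 11, 7, 1, 2, 4, 8] cursor@1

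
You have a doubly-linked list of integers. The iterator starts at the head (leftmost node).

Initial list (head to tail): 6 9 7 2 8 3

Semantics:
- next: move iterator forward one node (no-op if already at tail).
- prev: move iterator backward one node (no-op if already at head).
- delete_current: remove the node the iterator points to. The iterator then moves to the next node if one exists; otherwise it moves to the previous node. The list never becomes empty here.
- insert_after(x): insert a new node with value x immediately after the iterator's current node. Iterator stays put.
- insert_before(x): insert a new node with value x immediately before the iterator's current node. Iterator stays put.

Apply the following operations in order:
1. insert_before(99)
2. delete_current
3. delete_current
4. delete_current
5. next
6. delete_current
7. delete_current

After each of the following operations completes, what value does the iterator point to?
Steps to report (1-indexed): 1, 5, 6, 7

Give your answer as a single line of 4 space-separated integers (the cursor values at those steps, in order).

After 1 (insert_before(99)): list=[99, 6, 9, 7, 2, 8, 3] cursor@6
After 2 (delete_current): list=[99, 9, 7, 2, 8, 3] cursor@9
After 3 (delete_current): list=[99, 7, 2, 8, 3] cursor@7
After 4 (delete_current): list=[99, 2, 8, 3] cursor@2
After 5 (next): list=[99, 2, 8, 3] cursor@8
After 6 (delete_current): list=[99, 2, 3] cursor@3
After 7 (delete_current): list=[99, 2] cursor@2

Answer: 6 8 3 2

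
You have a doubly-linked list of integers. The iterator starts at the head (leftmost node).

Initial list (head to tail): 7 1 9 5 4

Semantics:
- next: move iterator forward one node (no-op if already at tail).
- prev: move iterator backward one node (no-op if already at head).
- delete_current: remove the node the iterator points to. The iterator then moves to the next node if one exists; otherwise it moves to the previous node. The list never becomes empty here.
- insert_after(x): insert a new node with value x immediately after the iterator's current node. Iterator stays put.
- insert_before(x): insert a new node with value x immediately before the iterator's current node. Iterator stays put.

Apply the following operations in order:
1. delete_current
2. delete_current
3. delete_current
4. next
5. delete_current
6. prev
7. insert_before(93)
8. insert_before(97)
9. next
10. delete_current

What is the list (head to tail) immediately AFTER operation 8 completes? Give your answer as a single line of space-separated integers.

After 1 (delete_current): list=[1, 9, 5, 4] cursor@1
After 2 (delete_current): list=[9, 5, 4] cursor@9
After 3 (delete_current): list=[5, 4] cursor@5
After 4 (next): list=[5, 4] cursor@4
After 5 (delete_current): list=[5] cursor@5
After 6 (prev): list=[5] cursor@5
After 7 (insert_before(93)): list=[93, 5] cursor@5
After 8 (insert_before(97)): list=[93, 97, 5] cursor@5

Answer: 93 97 5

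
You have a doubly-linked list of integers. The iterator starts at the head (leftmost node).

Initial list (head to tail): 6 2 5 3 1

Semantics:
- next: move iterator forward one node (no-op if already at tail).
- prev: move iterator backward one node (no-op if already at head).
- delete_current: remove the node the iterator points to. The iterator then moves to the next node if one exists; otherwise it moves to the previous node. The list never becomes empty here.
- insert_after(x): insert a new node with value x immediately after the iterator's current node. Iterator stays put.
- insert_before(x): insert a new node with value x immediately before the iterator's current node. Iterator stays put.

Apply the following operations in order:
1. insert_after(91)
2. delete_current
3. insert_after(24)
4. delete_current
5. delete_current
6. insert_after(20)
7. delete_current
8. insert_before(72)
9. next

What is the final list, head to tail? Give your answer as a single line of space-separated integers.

After 1 (insert_after(91)): list=[6, 91, 2, 5, 3, 1] cursor@6
After 2 (delete_current): list=[91, 2, 5, 3, 1] cursor@91
After 3 (insert_after(24)): list=[91, 24, 2, 5, 3, 1] cursor@91
After 4 (delete_current): list=[24, 2, 5, 3, 1] cursor@24
After 5 (delete_current): list=[2, 5, 3, 1] cursor@2
After 6 (insert_after(20)): list=[2, 20, 5, 3, 1] cursor@2
After 7 (delete_current): list=[20, 5, 3, 1] cursor@20
After 8 (insert_before(72)): list=[72, 20, 5, 3, 1] cursor@20
After 9 (next): list=[72, 20, 5, 3, 1] cursor@5

Answer: 72 20 5 3 1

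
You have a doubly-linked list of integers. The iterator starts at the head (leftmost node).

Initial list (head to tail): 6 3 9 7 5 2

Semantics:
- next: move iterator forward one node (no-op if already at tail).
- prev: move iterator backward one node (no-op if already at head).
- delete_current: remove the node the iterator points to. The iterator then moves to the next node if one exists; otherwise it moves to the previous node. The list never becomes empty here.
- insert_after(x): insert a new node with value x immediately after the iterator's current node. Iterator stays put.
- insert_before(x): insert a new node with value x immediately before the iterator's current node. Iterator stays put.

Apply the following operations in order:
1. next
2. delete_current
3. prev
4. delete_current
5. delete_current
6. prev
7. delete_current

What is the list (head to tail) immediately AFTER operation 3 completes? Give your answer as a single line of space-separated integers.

After 1 (next): list=[6, 3, 9, 7, 5, 2] cursor@3
After 2 (delete_current): list=[6, 9, 7, 5, 2] cursor@9
After 3 (prev): list=[6, 9, 7, 5, 2] cursor@6

Answer: 6 9 7 5 2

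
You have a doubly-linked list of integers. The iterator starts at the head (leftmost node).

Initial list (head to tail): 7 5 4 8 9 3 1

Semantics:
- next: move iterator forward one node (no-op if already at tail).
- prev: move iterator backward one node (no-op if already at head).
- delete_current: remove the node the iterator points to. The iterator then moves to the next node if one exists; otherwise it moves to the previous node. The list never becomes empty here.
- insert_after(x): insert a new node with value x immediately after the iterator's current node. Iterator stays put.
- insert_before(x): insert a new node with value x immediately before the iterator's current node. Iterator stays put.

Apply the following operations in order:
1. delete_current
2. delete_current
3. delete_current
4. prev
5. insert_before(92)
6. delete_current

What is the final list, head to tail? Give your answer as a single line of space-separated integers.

Answer: 92 9 3 1

Derivation:
After 1 (delete_current): list=[5, 4, 8, 9, 3, 1] cursor@5
After 2 (delete_current): list=[4, 8, 9, 3, 1] cursor@4
After 3 (delete_current): list=[8, 9, 3, 1] cursor@8
After 4 (prev): list=[8, 9, 3, 1] cursor@8
After 5 (insert_before(92)): list=[92, 8, 9, 3, 1] cursor@8
After 6 (delete_current): list=[92, 9, 3, 1] cursor@9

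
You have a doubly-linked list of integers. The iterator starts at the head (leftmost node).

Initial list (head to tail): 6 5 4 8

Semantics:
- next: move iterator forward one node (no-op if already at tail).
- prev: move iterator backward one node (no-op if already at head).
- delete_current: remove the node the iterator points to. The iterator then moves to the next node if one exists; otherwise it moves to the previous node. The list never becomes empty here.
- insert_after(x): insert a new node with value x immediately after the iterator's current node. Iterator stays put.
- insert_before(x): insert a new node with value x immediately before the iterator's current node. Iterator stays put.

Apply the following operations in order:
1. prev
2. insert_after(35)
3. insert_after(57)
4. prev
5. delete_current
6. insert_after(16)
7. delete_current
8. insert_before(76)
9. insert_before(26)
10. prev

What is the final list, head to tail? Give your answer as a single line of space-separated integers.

Answer: 76 26 16 35 5 4 8

Derivation:
After 1 (prev): list=[6, 5, 4, 8] cursor@6
After 2 (insert_after(35)): list=[6, 35, 5, 4, 8] cursor@6
After 3 (insert_after(57)): list=[6, 57, 35, 5, 4, 8] cursor@6
After 4 (prev): list=[6, 57, 35, 5, 4, 8] cursor@6
After 5 (delete_current): list=[57, 35, 5, 4, 8] cursor@57
After 6 (insert_after(16)): list=[57, 16, 35, 5, 4, 8] cursor@57
After 7 (delete_current): list=[16, 35, 5, 4, 8] cursor@16
After 8 (insert_before(76)): list=[76, 16, 35, 5, 4, 8] cursor@16
After 9 (insert_before(26)): list=[76, 26, 16, 35, 5, 4, 8] cursor@16
After 10 (prev): list=[76, 26, 16, 35, 5, 4, 8] cursor@26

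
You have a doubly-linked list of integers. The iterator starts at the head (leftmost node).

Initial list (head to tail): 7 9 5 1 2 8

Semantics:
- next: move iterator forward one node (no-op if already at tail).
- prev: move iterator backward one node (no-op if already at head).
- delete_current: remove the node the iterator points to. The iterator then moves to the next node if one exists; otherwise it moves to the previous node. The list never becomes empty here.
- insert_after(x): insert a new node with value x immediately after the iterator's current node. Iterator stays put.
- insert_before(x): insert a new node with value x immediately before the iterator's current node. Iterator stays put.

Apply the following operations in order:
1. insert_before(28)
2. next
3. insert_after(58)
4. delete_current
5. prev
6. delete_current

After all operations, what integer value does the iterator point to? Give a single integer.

Answer: 58

Derivation:
After 1 (insert_before(28)): list=[28, 7, 9, 5, 1, 2, 8] cursor@7
After 2 (next): list=[28, 7, 9, 5, 1, 2, 8] cursor@9
After 3 (insert_after(58)): list=[28, 7, 9, 58, 5, 1, 2, 8] cursor@9
After 4 (delete_current): list=[28, 7, 58, 5, 1, 2, 8] cursor@58
After 5 (prev): list=[28, 7, 58, 5, 1, 2, 8] cursor@7
After 6 (delete_current): list=[28, 58, 5, 1, 2, 8] cursor@58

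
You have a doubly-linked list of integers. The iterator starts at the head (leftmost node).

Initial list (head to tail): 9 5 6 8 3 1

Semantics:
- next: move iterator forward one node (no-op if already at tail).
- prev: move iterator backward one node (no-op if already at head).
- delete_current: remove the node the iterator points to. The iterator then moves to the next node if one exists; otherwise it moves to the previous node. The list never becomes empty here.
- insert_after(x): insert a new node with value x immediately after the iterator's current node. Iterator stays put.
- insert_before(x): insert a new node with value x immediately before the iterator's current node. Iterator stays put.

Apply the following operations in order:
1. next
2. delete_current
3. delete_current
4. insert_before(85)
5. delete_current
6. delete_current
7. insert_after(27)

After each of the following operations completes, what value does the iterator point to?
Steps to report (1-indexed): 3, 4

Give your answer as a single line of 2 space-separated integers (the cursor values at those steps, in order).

Answer: 8 8

Derivation:
After 1 (next): list=[9, 5, 6, 8, 3, 1] cursor@5
After 2 (delete_current): list=[9, 6, 8, 3, 1] cursor@6
After 3 (delete_current): list=[9, 8, 3, 1] cursor@8
After 4 (insert_before(85)): list=[9, 85, 8, 3, 1] cursor@8
After 5 (delete_current): list=[9, 85, 3, 1] cursor@3
After 6 (delete_current): list=[9, 85, 1] cursor@1
After 7 (insert_after(27)): list=[9, 85, 1, 27] cursor@1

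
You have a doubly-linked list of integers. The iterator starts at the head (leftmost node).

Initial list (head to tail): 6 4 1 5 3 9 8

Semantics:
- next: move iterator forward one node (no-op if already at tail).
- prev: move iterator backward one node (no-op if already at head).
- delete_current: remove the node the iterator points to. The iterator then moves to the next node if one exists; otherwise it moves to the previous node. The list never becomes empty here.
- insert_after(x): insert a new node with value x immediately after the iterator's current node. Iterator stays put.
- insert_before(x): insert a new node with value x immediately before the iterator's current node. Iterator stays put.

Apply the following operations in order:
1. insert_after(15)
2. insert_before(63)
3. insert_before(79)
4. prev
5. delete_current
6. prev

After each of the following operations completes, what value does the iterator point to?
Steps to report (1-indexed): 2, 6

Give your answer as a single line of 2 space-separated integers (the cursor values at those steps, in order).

Answer: 6 63

Derivation:
After 1 (insert_after(15)): list=[6, 15, 4, 1, 5, 3, 9, 8] cursor@6
After 2 (insert_before(63)): list=[63, 6, 15, 4, 1, 5, 3, 9, 8] cursor@6
After 3 (insert_before(79)): list=[63, 79, 6, 15, 4, 1, 5, 3, 9, 8] cursor@6
After 4 (prev): list=[63, 79, 6, 15, 4, 1, 5, 3, 9, 8] cursor@79
After 5 (delete_current): list=[63, 6, 15, 4, 1, 5, 3, 9, 8] cursor@6
After 6 (prev): list=[63, 6, 15, 4, 1, 5, 3, 9, 8] cursor@63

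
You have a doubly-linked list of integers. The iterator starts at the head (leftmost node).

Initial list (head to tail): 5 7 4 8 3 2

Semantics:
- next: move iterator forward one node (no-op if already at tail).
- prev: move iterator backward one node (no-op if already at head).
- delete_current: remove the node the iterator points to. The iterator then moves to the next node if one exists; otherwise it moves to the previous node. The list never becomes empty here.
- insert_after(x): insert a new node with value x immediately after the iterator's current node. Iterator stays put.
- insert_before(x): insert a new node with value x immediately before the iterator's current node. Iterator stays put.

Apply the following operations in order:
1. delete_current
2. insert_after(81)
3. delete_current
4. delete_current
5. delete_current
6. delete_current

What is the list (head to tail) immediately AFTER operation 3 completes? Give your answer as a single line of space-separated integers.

After 1 (delete_current): list=[7, 4, 8, 3, 2] cursor@7
After 2 (insert_after(81)): list=[7, 81, 4, 8, 3, 2] cursor@7
After 3 (delete_current): list=[81, 4, 8, 3, 2] cursor@81

Answer: 81 4 8 3 2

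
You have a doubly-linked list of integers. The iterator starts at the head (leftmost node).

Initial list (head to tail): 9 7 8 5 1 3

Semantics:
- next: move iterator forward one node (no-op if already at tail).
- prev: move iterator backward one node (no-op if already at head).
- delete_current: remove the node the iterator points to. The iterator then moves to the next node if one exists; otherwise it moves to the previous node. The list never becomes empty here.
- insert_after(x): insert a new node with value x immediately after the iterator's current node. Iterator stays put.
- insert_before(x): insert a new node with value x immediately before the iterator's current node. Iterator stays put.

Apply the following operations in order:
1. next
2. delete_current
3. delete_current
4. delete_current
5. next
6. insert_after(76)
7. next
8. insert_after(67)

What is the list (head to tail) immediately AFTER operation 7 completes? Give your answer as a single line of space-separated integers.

Answer: 9 1 3 76

Derivation:
After 1 (next): list=[9, 7, 8, 5, 1, 3] cursor@7
After 2 (delete_current): list=[9, 8, 5, 1, 3] cursor@8
After 3 (delete_current): list=[9, 5, 1, 3] cursor@5
After 4 (delete_current): list=[9, 1, 3] cursor@1
After 5 (next): list=[9, 1, 3] cursor@3
After 6 (insert_after(76)): list=[9, 1, 3, 76] cursor@3
After 7 (next): list=[9, 1, 3, 76] cursor@76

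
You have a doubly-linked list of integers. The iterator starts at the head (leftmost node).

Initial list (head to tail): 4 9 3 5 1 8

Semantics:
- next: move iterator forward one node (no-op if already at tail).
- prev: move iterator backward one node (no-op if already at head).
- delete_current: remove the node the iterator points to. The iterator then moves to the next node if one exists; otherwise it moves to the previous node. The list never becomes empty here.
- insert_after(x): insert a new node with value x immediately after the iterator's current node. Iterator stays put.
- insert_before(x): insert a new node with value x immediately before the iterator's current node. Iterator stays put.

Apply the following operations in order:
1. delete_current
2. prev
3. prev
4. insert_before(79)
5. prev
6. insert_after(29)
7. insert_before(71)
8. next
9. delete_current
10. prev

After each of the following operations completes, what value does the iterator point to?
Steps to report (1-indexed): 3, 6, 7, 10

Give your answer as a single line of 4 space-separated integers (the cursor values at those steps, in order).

Answer: 9 79 79 79

Derivation:
After 1 (delete_current): list=[9, 3, 5, 1, 8] cursor@9
After 2 (prev): list=[9, 3, 5, 1, 8] cursor@9
After 3 (prev): list=[9, 3, 5, 1, 8] cursor@9
After 4 (insert_before(79)): list=[79, 9, 3, 5, 1, 8] cursor@9
After 5 (prev): list=[79, 9, 3, 5, 1, 8] cursor@79
After 6 (insert_after(29)): list=[79, 29, 9, 3, 5, 1, 8] cursor@79
After 7 (insert_before(71)): list=[71, 79, 29, 9, 3, 5, 1, 8] cursor@79
After 8 (next): list=[71, 79, 29, 9, 3, 5, 1, 8] cursor@29
After 9 (delete_current): list=[71, 79, 9, 3, 5, 1, 8] cursor@9
After 10 (prev): list=[71, 79, 9, 3, 5, 1, 8] cursor@79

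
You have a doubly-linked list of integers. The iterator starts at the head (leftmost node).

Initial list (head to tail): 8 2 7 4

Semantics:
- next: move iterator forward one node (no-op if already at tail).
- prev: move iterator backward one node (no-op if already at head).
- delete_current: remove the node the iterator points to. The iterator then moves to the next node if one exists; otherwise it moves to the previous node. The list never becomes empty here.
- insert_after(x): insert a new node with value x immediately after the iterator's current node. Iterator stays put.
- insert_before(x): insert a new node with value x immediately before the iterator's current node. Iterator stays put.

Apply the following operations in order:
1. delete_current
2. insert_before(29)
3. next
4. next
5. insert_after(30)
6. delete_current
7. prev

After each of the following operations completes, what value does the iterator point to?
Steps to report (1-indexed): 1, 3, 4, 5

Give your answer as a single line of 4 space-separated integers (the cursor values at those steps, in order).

Answer: 2 7 4 4

Derivation:
After 1 (delete_current): list=[2, 7, 4] cursor@2
After 2 (insert_before(29)): list=[29, 2, 7, 4] cursor@2
After 3 (next): list=[29, 2, 7, 4] cursor@7
After 4 (next): list=[29, 2, 7, 4] cursor@4
After 5 (insert_after(30)): list=[29, 2, 7, 4, 30] cursor@4
After 6 (delete_current): list=[29, 2, 7, 30] cursor@30
After 7 (prev): list=[29, 2, 7, 30] cursor@7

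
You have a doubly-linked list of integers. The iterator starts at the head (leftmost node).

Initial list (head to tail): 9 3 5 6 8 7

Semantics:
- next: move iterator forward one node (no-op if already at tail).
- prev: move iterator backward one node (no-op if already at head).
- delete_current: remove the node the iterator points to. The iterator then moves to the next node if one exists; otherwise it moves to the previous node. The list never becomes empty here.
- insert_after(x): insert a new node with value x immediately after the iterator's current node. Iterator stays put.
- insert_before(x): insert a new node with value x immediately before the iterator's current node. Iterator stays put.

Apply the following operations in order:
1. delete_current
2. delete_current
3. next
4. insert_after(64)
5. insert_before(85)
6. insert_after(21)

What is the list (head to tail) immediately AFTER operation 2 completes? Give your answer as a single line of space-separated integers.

Answer: 5 6 8 7

Derivation:
After 1 (delete_current): list=[3, 5, 6, 8, 7] cursor@3
After 2 (delete_current): list=[5, 6, 8, 7] cursor@5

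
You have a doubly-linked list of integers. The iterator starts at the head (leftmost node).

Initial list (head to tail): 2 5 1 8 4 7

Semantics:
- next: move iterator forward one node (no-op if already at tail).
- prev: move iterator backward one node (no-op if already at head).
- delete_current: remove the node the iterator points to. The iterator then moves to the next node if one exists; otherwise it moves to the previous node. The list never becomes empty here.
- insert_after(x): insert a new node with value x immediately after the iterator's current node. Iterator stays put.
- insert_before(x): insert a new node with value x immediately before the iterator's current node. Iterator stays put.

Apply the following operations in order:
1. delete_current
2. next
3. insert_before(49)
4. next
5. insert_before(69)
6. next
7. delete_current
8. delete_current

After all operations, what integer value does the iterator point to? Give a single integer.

Answer: 8

Derivation:
After 1 (delete_current): list=[5, 1, 8, 4, 7] cursor@5
After 2 (next): list=[5, 1, 8, 4, 7] cursor@1
After 3 (insert_before(49)): list=[5, 49, 1, 8, 4, 7] cursor@1
After 4 (next): list=[5, 49, 1, 8, 4, 7] cursor@8
After 5 (insert_before(69)): list=[5, 49, 1, 69, 8, 4, 7] cursor@8
After 6 (next): list=[5, 49, 1, 69, 8, 4, 7] cursor@4
After 7 (delete_current): list=[5, 49, 1, 69, 8, 7] cursor@7
After 8 (delete_current): list=[5, 49, 1, 69, 8] cursor@8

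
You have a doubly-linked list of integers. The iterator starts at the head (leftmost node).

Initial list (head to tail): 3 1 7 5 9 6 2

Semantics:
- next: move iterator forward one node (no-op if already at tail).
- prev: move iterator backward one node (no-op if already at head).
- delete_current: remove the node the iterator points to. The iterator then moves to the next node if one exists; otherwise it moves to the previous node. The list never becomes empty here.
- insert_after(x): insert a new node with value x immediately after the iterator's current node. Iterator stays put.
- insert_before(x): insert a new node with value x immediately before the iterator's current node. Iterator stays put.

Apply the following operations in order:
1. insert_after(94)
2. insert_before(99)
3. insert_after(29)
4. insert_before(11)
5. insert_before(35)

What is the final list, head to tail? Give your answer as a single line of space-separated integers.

After 1 (insert_after(94)): list=[3, 94, 1, 7, 5, 9, 6, 2] cursor@3
After 2 (insert_before(99)): list=[99, 3, 94, 1, 7, 5, 9, 6, 2] cursor@3
After 3 (insert_after(29)): list=[99, 3, 29, 94, 1, 7, 5, 9, 6, 2] cursor@3
After 4 (insert_before(11)): list=[99, 11, 3, 29, 94, 1, 7, 5, 9, 6, 2] cursor@3
After 5 (insert_before(35)): list=[99, 11, 35, 3, 29, 94, 1, 7, 5, 9, 6, 2] cursor@3

Answer: 99 11 35 3 29 94 1 7 5 9 6 2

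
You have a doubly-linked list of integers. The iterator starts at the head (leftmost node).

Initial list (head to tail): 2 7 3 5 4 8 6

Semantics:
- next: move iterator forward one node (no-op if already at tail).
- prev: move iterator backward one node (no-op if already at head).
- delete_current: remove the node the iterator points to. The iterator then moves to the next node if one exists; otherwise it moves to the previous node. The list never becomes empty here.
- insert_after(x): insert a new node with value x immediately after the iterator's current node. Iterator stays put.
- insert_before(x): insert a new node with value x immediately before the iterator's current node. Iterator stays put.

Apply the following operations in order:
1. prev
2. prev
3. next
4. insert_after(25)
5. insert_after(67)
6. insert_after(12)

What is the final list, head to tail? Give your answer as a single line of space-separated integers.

Answer: 2 7 12 67 25 3 5 4 8 6

Derivation:
After 1 (prev): list=[2, 7, 3, 5, 4, 8, 6] cursor@2
After 2 (prev): list=[2, 7, 3, 5, 4, 8, 6] cursor@2
After 3 (next): list=[2, 7, 3, 5, 4, 8, 6] cursor@7
After 4 (insert_after(25)): list=[2, 7, 25, 3, 5, 4, 8, 6] cursor@7
After 5 (insert_after(67)): list=[2, 7, 67, 25, 3, 5, 4, 8, 6] cursor@7
After 6 (insert_after(12)): list=[2, 7, 12, 67, 25, 3, 5, 4, 8, 6] cursor@7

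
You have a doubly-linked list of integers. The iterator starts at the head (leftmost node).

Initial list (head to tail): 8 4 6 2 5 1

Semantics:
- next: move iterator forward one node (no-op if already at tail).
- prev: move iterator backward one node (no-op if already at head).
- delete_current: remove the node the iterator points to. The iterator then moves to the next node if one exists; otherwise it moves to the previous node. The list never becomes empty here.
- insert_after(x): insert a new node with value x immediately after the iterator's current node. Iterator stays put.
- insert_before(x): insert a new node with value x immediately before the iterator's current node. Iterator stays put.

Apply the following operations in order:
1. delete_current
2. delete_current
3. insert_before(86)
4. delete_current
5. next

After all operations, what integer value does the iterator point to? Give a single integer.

After 1 (delete_current): list=[4, 6, 2, 5, 1] cursor@4
After 2 (delete_current): list=[6, 2, 5, 1] cursor@6
After 3 (insert_before(86)): list=[86, 6, 2, 5, 1] cursor@6
After 4 (delete_current): list=[86, 2, 5, 1] cursor@2
After 5 (next): list=[86, 2, 5, 1] cursor@5

Answer: 5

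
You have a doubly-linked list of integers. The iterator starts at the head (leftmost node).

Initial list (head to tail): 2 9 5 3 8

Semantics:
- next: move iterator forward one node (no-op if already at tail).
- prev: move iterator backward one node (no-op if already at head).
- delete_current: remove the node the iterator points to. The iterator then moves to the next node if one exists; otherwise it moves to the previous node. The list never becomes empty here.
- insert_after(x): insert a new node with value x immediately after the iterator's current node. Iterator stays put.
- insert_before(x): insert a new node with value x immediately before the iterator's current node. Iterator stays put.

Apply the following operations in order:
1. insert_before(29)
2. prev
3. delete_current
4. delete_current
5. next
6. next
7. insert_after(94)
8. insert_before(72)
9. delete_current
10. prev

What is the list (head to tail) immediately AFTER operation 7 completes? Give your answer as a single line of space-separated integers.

Answer: 9 5 3 94 8

Derivation:
After 1 (insert_before(29)): list=[29, 2, 9, 5, 3, 8] cursor@2
After 2 (prev): list=[29, 2, 9, 5, 3, 8] cursor@29
After 3 (delete_current): list=[2, 9, 5, 3, 8] cursor@2
After 4 (delete_current): list=[9, 5, 3, 8] cursor@9
After 5 (next): list=[9, 5, 3, 8] cursor@5
After 6 (next): list=[9, 5, 3, 8] cursor@3
After 7 (insert_after(94)): list=[9, 5, 3, 94, 8] cursor@3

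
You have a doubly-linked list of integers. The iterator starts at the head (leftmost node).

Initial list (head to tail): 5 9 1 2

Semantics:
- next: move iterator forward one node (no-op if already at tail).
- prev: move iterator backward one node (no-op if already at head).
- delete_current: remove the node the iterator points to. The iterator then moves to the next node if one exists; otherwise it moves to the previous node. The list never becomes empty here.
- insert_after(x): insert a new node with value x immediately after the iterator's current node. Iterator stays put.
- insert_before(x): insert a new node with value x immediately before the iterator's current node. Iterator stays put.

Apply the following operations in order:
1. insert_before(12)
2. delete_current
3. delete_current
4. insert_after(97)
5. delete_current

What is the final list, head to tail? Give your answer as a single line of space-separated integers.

Answer: 12 97 2

Derivation:
After 1 (insert_before(12)): list=[12, 5, 9, 1, 2] cursor@5
After 2 (delete_current): list=[12, 9, 1, 2] cursor@9
After 3 (delete_current): list=[12, 1, 2] cursor@1
After 4 (insert_after(97)): list=[12, 1, 97, 2] cursor@1
After 5 (delete_current): list=[12, 97, 2] cursor@97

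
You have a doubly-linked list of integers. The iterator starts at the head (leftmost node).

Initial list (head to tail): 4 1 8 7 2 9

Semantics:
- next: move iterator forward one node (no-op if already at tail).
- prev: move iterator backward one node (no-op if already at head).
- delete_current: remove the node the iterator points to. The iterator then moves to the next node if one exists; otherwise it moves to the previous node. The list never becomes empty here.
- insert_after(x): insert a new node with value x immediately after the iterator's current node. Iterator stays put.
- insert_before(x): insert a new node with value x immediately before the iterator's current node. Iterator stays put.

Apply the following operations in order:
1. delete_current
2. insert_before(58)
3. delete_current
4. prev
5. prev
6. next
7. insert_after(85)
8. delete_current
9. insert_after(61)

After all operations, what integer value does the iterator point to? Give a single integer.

After 1 (delete_current): list=[1, 8, 7, 2, 9] cursor@1
After 2 (insert_before(58)): list=[58, 1, 8, 7, 2, 9] cursor@1
After 3 (delete_current): list=[58, 8, 7, 2, 9] cursor@8
After 4 (prev): list=[58, 8, 7, 2, 9] cursor@58
After 5 (prev): list=[58, 8, 7, 2, 9] cursor@58
After 6 (next): list=[58, 8, 7, 2, 9] cursor@8
After 7 (insert_after(85)): list=[58, 8, 85, 7, 2, 9] cursor@8
After 8 (delete_current): list=[58, 85, 7, 2, 9] cursor@85
After 9 (insert_after(61)): list=[58, 85, 61, 7, 2, 9] cursor@85

Answer: 85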